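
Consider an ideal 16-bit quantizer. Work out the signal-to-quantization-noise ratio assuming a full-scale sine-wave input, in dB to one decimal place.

SNR ≈ 6.02·N + 1.76 dB = 6.02·16 + 1.76 = 98.08 dB.

98.1 dB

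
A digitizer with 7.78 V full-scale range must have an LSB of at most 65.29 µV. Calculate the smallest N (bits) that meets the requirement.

17 bits

Number of steps required ≥ 7.78 V / 65.29 µV = 119160.67.
Need 2^N ≥ 119160.67; 2^16 = 65536, 2^17 = 131072.
Minimum N = 17.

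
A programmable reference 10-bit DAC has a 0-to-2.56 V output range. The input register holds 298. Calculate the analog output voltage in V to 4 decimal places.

LSB = 2.56 V / 2^10 = 2.500 mV.
V_out = 0 + 298 × 0.0025 V = 0.745 V.

0.7450 V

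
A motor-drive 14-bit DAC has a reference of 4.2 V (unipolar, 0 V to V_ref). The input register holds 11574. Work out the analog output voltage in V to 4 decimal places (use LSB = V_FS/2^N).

2.9670 V

LSB = 4.2 V / 2^14 = 256.35 µV.
V_out = 0 + 11574 × 0.000256348 V = 2.96697 V.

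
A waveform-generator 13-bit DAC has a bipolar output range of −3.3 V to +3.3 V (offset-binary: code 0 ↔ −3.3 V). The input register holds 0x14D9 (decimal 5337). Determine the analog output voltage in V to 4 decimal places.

0.9998 V

LSB = 6.6 V / 2^13 = 0.806 mV.
Code 0x14D9 = 5337 decimal.
V_out = (−3.3) + 5337 × 0.000805664 V = 0.999829 V.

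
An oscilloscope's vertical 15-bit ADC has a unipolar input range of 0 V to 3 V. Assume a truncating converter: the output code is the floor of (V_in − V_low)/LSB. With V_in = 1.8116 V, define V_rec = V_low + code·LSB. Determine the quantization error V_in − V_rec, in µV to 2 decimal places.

One LSB is 3 V / 32768 = 91.55 µV.
(1.8116 − 0)/9.15527e-05 = 19787.5029; ⌊·⌋ gives code 19787.
Reconstructed: 1.811554 V.
Error = 1.8116 − 1.811554 = 4.60449e-05 V = 46.04 µV.

46.04 µV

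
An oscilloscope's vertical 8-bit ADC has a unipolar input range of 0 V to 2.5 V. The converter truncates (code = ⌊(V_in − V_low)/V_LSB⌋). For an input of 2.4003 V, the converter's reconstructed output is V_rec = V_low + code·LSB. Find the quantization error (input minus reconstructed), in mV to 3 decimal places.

7.722 mV

One LSB is 2.5 V / 256 = 9.766 mV.
(V_in − V_low)/LSB = (2.4003 − 0)/0.00976562 = 245.7907 → code 245 (floor).
Code 245 maps back to 0 + 245×0.00976562 V = 2.3925781 V.
V_in − V_rec = 0.00772187 V = 7.722 mV.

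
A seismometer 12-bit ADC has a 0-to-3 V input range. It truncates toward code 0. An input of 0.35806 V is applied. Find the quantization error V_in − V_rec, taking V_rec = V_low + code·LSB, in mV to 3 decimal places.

0.638 mV

Step size: 3 V ÷ 2^12 = 0.732 mV.
(V_in − V_low)/LSB = (0.35806 − 0)/0.000732422 = 488.8713 → code 488 (floor).
V_rec = 0 + 488·0.000732422 = 0.35742188 V.
Difference: 0.000638125 V → 0.638 mV.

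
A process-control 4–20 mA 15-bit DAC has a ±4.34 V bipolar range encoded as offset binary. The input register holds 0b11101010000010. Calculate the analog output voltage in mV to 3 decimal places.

LSB = 8.68 V / 2^15 = 264.89 µV.
Code 0b11101010000010 = 14978 decimal.
V_out = (−4.34) + 14978 × 0.000264893 V = -0.372439 V.
= -372.439 mV.

-372.439 mV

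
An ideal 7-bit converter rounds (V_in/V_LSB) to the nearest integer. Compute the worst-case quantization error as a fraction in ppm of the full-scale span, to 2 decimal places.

3906.25 ppm

Rounding → worst-case error = ½ LSB = V_FS/2^8, so 1e+06/256 = 3906.25 ppm of full scale.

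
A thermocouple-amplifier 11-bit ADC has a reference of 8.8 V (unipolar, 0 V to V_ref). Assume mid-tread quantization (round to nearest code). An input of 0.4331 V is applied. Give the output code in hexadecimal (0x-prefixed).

code 0x65 (decimal 101)

LSB = 8.8 V / 2048 = 4.297 mV.
Input sits at 100.794 steps above V_low.
So the output code is 101.
In hexadecimal (0x-prefixed): 0x65.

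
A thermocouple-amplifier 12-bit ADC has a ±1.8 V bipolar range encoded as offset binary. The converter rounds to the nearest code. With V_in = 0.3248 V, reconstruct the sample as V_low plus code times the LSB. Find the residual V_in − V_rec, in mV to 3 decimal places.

-0.395 mV

LSB = 3.6/2^12 = 0.879 mV.
Scaled input = 2417.5502 LSBs, so code = 2418.
Reconstructed: 0.32519531 V.
Difference: -0.000395312 V → -0.395 mV.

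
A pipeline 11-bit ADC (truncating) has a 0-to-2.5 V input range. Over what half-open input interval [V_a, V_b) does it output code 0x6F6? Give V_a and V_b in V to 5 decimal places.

[2.17529 V, 2.17651 V)

LSB = 2.5/2^11 = 1.221 mV.
Code 0x6F6 = 1782 decimal.
V_a = V_low + 1782·LSB = 2.17529 V; V_b = V_low + 1783·LSB = 2.17651 V.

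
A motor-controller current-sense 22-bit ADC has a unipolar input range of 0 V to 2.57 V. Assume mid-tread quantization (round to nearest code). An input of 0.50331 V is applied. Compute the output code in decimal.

code 821414

Full-scale span = 2.57 V; LSB = 2.57/2^22 = 0.61 µV.
(0.50331 − 0) / 6.12736e-07 = 821414.454 LSBs.
round(821414.454) = 821414.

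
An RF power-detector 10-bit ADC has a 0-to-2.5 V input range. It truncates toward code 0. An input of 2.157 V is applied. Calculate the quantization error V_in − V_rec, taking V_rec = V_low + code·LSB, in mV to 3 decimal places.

One LSB is 2.5 V / 1024 = 2.441 mV.
Scaled input = 883.5072 LSBs, so code = 883.
Code 883 maps back to 0 + 883×0.00244141 V = 2.1557617 V.
Error = 2.157 − 2.1557617 = 0.00123828 V = 1.238 mV.

1.238 mV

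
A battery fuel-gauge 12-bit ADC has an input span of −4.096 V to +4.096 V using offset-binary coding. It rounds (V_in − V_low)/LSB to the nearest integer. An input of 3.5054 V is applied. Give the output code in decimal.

code 3801

Full-scale span = 8.192 V; LSB = 8.192/2^12 = 2.000 mV.
Input sits at 3800.700 steps above V_low.
round(3800.700) = 3801.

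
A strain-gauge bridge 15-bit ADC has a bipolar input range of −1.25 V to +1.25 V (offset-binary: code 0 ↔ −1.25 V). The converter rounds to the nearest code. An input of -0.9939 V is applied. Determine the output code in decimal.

With 32768 levels over 2.5 V, one step is 76.29 µV.
(-0.9939 − (−1.25)) / 7.62939e-05 = 3356.754 LSBs.
Round → code 3357.

code 3357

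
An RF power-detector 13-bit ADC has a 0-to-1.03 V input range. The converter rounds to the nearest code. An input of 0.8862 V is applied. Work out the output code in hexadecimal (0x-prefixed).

LSB = 1.03 V / 8192 = 125.73 µV.
(0.8862 − 0) / 0.000125732 = 7048.301 LSBs.
round(7048.301) = 7048.
In hexadecimal (0x-prefixed): 0x1B88.

code 0x1B88 (decimal 7048)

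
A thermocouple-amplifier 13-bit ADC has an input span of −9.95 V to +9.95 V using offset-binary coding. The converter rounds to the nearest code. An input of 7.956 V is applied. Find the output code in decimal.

LSB = 19.9 V / 8192 = 2.429 mV.
(V_in − V_low)/LSB = (7.956 − (−9.95)) / 0.0024292 = 7371.153.
Round → code 7371.

code 7371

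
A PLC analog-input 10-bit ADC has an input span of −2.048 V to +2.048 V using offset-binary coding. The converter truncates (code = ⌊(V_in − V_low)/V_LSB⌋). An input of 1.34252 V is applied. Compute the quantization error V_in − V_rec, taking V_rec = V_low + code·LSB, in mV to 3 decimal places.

2.520 mV

One LSB is 4.096 V / 1024 = 4.000 mV.
(1.34252 − (−2.048))/0.004 = 847.6300; ⌊·⌋ gives code 847.
V_rec = (−2.048) + 847·0.004 = 1.34 V.
Difference: 0.00252 V → 2.520 mV.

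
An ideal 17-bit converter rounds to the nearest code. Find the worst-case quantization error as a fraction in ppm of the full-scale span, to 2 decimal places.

3.81 ppm

Rounding → worst-case error = ½ LSB = V_FS/2^18, so 1e+06/262144 = 3.8147 ppm of full scale.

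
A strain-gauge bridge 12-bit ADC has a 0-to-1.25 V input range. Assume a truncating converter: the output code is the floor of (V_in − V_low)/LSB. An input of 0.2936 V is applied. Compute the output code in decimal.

LSB = 1.25 V / 4096 = 305.18 µV.
(0.2936 − 0) / 0.000305176 = 962.068 LSBs.
Floor → code 962.

code 962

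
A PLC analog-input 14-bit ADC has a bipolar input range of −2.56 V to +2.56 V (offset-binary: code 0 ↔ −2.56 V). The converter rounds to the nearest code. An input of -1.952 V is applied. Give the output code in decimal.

Full-scale span = 5.12 V; LSB = 5.12/2^14 = 312.50 µV.
(V_in − V_low)/LSB = (-1.952 − (−2.56)) / 0.0003125 = 1945.600.
Round → code 1946.

code 1946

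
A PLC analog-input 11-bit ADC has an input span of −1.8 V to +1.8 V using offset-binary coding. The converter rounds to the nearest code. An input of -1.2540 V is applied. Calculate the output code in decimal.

Full-scale span = 3.6 V; LSB = 3.6/2^11 = 1.758 mV.
Input sits at 310.613 steps above V_low.
So the output code is 311.

code 311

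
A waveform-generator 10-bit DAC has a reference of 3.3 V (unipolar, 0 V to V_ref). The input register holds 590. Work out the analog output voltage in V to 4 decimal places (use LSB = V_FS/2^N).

LSB = 3.3 V / 2^10 = 3.223 mV.
V_out = 0 + 590 × 0.00322266 V = 1.90137 V.

1.9014 V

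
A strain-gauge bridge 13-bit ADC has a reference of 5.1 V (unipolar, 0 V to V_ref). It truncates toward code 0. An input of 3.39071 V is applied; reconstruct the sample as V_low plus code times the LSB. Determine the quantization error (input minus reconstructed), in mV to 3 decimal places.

0.256 mV

LSB = 5.1/2^13 = 0.623 mV.
(3.39071 − 0)/0.000622559 = 5446.4110; ⌊·⌋ gives code 5446.
Reconstructed: 3.3904541 V.
Error = 3.39071 − 3.3904541 = 0.000255898 V = 0.256 mV.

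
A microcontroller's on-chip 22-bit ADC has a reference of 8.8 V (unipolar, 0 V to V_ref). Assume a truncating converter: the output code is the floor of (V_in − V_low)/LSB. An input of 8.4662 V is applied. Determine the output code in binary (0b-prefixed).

LSB = 8.8 V / 4194304 = 2.10 µV.
(V_in − V_low)/LSB = (8.4662 − 0) / 2.09808e-06 = 4035206.423.
Floor → code 4035206.
In binary (0b-prefixed): 0b1111011001001010000110.

code 0b1111011001001010000110 (decimal 4035206)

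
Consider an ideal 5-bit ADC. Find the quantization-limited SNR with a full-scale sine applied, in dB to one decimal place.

SNR ≈ 6.02·N + 1.76 dB = 6.02·5 + 1.76 = 31.86 dB.

31.9 dB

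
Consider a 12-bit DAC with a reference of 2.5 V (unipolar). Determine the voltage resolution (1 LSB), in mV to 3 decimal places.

0.610 mV

Full-scale span = 2.5 V.
LSB = 2.5 / 2^12 = 2.5 / 4096 = 0.000610352 V = 0.610 mV.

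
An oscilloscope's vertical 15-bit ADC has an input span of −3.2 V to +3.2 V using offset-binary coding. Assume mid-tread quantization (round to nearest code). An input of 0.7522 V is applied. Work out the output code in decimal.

LSB = 6.4 V / 32768 = 195.31 µV.
(V_in − V_low)/LSB = (0.7522 − (−3.2)) / 0.000195313 = 20235.264.
round(20235.264) = 20235.

code 20235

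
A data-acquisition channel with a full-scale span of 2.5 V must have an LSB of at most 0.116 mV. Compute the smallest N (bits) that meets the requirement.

Number of steps required ≥ 2.5 V / 0.116 mV = 21551.72.
Need 2^N ≥ 21551.72; 2^14 = 16384, 2^15 = 32768.
Minimum N = 15.

15 bits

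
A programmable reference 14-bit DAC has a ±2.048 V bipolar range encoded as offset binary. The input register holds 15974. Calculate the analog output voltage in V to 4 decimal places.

LSB = 4.096 V / 2^14 = 250.00 µV.
V_out = (−2.048) + 15974 × 0.00025 V = 1.9455 V.

1.9455 V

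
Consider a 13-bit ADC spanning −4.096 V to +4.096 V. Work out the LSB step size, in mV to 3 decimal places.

Full-scale span = 8.192 V.
LSB = 8.192 / 2^13 = 8.192 / 8192 = 0.001 V = 1.000 mV.

1.000 mV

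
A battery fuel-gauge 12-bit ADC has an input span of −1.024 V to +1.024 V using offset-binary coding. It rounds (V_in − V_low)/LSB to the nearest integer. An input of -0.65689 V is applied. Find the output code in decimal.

code 734

With 4096 levels over 2.048 V, one step is 0.500 mV.
(-0.65689 − (−1.024)) / 0.0005 = 734.220 LSBs.
So the output code is 734.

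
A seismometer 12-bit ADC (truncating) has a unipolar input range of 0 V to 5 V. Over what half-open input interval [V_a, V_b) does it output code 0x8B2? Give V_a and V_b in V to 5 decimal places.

LSB = 5/2^12 = 1.221 mV.
Code 0x8B2 = 2226 decimal.
V_a = V_low + 2226·LSB = 2.71729 V; V_b = V_low + 2227·LSB = 2.71851 V.

[2.71729 V, 2.71851 V)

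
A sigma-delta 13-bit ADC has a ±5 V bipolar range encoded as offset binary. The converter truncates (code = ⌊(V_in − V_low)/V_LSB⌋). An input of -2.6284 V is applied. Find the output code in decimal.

code 1942

LSB = 10 V / 8192 = 1.221 mV.
(-2.6284 − (−5)) / 0.0012207 = 1942.815 LSBs.
Floor → code 1942.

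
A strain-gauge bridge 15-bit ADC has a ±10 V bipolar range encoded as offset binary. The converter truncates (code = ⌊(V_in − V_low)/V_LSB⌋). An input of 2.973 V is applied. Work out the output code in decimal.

code 21254

Full-scale span = 20 V; LSB = 20/2^15 = 0.610 mV.
Input sits at 21254.963 steps above V_low.
Floor → code 21254.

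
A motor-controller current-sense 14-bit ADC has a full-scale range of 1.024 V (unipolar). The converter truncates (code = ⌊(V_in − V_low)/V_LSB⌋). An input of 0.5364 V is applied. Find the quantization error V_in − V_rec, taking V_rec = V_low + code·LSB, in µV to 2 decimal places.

25.00 µV

LSB = 1.024/2^14 = 62.50 µV.
Scaled input = 8582.4000 LSBs, so code = 8582.
V_rec = 0 + 8582·6.25e-05 = 0.536375 V.
V_in − V_rec = 2.5e-05 V = 25.00 µV.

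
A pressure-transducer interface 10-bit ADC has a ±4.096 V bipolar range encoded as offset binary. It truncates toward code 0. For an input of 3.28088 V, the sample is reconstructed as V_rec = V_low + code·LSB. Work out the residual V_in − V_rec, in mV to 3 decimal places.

0.880 mV

Step size: 8.192 V ÷ 2^10 = 8.000 mV.
(V_in − V_low)/LSB = (3.28088 − (−4.096))/0.008 = 922.1100 → code 922 (floor).
Code 922 maps back to (−4.096) + 922×0.008 V = 3.28 V.
V_in − V_rec = 0.00088 V = 0.880 mV.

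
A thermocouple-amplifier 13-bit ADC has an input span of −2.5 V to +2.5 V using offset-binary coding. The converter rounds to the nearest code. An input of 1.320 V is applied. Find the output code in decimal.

LSB = 5 V / 8192 = 0.610 mV.
(1.320 − (−2.5)) / 0.000610352 = 6258.688 LSBs.
So the output code is 6259.

code 6259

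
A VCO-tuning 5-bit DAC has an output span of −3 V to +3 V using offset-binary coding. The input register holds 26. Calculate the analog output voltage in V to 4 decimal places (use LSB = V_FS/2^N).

LSB = 6 V / 2^5 = 187.500 mV.
V_out = (−3) + 26 × 0.1875 V = 1.875 V.

1.8750 V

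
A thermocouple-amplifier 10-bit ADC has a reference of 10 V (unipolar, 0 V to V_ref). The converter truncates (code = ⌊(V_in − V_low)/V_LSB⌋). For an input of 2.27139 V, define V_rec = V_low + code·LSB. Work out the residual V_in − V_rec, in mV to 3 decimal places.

5.765 mV

Step size: 10 V ÷ 2^10 = 9.766 mV.
(2.27139 − 0)/0.00976562 = 232.5903; ⌊·⌋ gives code 232.
V_rec = 0 + 232·0.00976562 = 2.265625 V.
Difference: 0.005765 V → 5.765 mV.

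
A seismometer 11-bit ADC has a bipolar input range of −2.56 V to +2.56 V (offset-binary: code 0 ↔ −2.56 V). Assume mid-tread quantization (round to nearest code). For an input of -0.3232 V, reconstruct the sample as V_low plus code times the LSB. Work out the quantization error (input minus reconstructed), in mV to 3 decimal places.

-0.700 mV

Step size: 5.12 V ÷ 2^11 = 2.500 mV.
Scaled input = 894.7200 LSBs, so code = 895.
Reconstructed: -0.3225 V.
Error = -0.3232 − (−0.3225) = -0.0007 V = -0.700 mV.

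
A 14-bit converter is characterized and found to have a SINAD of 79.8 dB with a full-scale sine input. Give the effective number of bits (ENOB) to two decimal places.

ENOB = (SINAD − 1.76) / 6.02 = (79.8 − 1.76)/6.02 = 12.963.

12.96 bits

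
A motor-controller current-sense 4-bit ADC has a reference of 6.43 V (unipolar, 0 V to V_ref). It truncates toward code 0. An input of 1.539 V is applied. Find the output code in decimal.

code 3

Full-scale span = 6.43 V; LSB = 6.43/2^4 = 401.875 mV.
(V_in − V_low)/LSB = (1.539 − 0) / 0.401875 = 3.830.
⌊·⌋(3.830) = 3.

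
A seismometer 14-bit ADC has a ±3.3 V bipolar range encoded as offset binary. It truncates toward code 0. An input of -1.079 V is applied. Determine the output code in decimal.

LSB = 6.6 V / 16384 = 402.83 µV.
Input sits at 5513.464 steps above V_low.
⌊·⌋(5513.464) = 5513.

code 5513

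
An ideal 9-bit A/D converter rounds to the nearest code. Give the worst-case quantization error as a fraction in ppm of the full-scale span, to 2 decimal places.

Rounding → worst-case error = ½ LSB = V_FS/2^10, so 1e+06/1024 = 976.562 ppm of full scale.

976.56 ppm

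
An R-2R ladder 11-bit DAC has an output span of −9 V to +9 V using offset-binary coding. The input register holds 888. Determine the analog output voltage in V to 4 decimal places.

-1.1953 V

LSB = 18 V / 2^11 = 8.789 mV.
V_out = (−9) + 888 × 0.00878906 V = -1.19531 V.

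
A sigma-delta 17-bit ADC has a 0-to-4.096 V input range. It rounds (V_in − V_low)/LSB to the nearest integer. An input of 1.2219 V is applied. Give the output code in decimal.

code 39101

Full-scale span = 4.096 V; LSB = 4.096/2^17 = 31.25 µV.
(1.2219 − 0) / 3.125e-05 = 39100.800 LSBs.
So the output code is 39101.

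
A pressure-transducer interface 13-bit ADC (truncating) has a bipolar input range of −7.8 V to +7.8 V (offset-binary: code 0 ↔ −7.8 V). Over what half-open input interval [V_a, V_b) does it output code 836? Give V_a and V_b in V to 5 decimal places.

[-6.20801 V, -6.20610 V)

LSB = 15.6/2^13 = 1.904 mV.
V_a = V_low + 836·LSB = -6.20801 V; V_b = V_low + 837·LSB = -6.2061 V.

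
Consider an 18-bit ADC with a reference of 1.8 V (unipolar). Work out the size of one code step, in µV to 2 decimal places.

6.87 µV

Full-scale span = 1.8 V.
LSB = 1.8 / 2^18 = 1.8 / 262144 = 6.86646e-06 V = 6.87 µV.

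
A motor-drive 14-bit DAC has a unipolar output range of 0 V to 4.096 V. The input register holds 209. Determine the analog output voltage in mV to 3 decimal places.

52.250 mV

LSB = 4.096 V / 2^14 = 250.00 µV.
V_out = 0 + 209 × 0.00025 V = 0.05225 V.
= 52.250 mV.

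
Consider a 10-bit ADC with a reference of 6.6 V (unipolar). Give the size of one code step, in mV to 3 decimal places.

6.445 mV

Full-scale span = 6.6 V.
LSB = 6.6 / 2^10 = 6.6 / 1024 = 0.00644531 V = 6.445 mV.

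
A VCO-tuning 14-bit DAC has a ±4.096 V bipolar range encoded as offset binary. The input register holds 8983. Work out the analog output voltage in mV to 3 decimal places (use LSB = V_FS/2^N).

LSB = 8.192 V / 2^14 = 0.500 mV.
V_out = (−4.096) + 8983 × 0.0005 V = 0.3955 V.
= 395.500 mV.

395.500 mV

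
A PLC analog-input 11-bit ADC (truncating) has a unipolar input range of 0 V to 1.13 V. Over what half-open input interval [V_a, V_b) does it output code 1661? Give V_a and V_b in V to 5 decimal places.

[0.91647 V, 0.91702 V)

LSB = 1.13/2^11 = 0.552 mV.
V_a = V_low + 1661·LSB = 0.91647 V; V_b = V_low + 1662·LSB = 0.917021 V.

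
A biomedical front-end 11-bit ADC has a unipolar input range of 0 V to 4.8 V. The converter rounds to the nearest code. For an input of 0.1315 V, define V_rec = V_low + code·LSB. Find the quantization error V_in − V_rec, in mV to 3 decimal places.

Step size: 4.8 V ÷ 2^11 = 2.344 mV.
(0.1315 − 0)/0.00234375 = 56.1067; round gives code 56.
Code 56 maps back to 0 + 56×0.00234375 V = 0.13125 V.
V_in − V_rec = 0.00025 V = 0.250 mV.

0.250 mV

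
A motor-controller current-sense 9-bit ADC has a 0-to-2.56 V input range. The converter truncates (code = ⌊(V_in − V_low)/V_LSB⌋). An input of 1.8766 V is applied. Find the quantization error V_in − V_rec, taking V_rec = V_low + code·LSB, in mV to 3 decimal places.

1.600 mV

Step size: 2.56 V ÷ 2^9 = 5.000 mV.
(1.8766 − 0)/0.005 = 375.3200; ⌊·⌋ gives code 375.
Reconstructed: 1.875 V.
Error = 1.8766 − 1.875 = 0.0016 V = 1.600 mV.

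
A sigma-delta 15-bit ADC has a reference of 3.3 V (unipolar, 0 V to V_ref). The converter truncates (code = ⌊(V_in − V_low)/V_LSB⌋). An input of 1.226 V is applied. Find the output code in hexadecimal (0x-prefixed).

code 0x2F8D (decimal 12173)

With 32768 levels over 3.3 V, one step is 100.71 µV.
(1.226 − 0) / 0.000100708 = 12173.808 LSBs.
⌊·⌋(12173.808) = 12173.
In hexadecimal (0x-prefixed): 0x2F8D.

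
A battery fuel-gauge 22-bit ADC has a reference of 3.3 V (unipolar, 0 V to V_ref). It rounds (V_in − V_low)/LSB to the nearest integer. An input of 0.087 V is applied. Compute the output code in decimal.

code 110577

With 4194304 levels over 3.3 V, one step is 0.79 µV.
(V_in − V_low)/LSB = (0.087 − 0) / 7.86781e-07 = 110577.105.
round(110577.105) = 110577.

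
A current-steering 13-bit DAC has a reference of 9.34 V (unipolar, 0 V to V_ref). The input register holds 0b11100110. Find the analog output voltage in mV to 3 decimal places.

LSB = 9.34 V / 2^13 = 1.140 mV.
Code 0b11100110 = 230 decimal.
V_out = 0 + 230 × 0.00114014 V = 0.262231 V.
= 262.231 mV.

262.231 mV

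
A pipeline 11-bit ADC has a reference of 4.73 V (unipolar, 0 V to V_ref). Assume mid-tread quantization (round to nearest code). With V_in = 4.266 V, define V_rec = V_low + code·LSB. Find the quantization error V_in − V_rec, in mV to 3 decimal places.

LSB = 4.73/2^11 = 2.310 mV.
(4.266 − 0)/0.00230957 = 1847.0968; round gives code 1847.
V_rec = 0 + 1847·0.00230957 = 4.2657764 V.
Error = 4.266 − 4.2657764 = 0.000223633 V = 0.224 mV.

0.224 mV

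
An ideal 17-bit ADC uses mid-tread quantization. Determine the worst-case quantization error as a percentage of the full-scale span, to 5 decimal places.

0.00038 %

Rounding → worst-case error = ½ LSB = V_FS/2^18, so 100/262144 = 0.00038147 % of full scale.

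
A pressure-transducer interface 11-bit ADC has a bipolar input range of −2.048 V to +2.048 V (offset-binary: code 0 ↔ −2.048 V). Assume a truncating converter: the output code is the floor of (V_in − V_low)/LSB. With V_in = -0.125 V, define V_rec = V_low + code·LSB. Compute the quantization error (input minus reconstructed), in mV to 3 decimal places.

LSB = 4.096/2^11 = 2.000 mV.
(-0.125 − (−2.048))/0.002 = 961.5000; ⌊·⌋ gives code 961.
V_rec = (−2.048) + 961·0.002 = -0.126 V.
V_in − V_rec = 0.001 V = 1.000 mV.

1.000 mV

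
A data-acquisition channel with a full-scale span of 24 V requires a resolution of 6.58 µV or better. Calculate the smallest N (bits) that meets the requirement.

Number of steps required ≥ 24 V / 6.58 µV = 3647416.41.
Need 2^N ≥ 3647416.41; 2^21 = 2097152, 2^22 = 4194304.
Minimum N = 22.

22 bits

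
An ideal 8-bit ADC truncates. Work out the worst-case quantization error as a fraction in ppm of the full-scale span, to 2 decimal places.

3906.25 ppm

Truncating → worst-case error = 1 LSB = V_FS/2^8, so 1e+06/256 = 3906.25 ppm of full scale.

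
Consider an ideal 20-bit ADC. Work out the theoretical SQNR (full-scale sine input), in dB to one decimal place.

SNR ≈ 6.02·N + 1.76 dB = 6.02·20 + 1.76 = 122.16 dB.

122.2 dB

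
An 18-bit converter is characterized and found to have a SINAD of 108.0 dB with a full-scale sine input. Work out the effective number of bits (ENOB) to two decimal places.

ENOB = (SINAD − 1.76) / 6.02 = (108.0 − 1.76)/6.02 = 17.648.

17.65 bits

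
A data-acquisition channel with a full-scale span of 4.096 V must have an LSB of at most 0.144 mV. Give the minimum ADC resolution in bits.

15 bits

Number of steps required ≥ 4.096 V / 0.144 mV = 28444.44.
Need 2^N ≥ 28444.44; 2^14 = 16384, 2^15 = 32768.
Minimum N = 15.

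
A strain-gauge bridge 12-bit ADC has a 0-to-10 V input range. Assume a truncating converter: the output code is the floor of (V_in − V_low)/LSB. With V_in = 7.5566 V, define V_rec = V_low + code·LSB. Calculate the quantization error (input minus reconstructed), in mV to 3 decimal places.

0.448 mV

Step size: 10 V ÷ 2^12 = 2.441 mV.
(7.5566 − 0)/0.00244141 = 3095.1834; ⌊·⌋ gives code 3095.
Code 3095 maps back to 0 + 3095×0.00244141 V = 7.5561523 V.
Error = 7.5566 − 7.5561523 = 0.000447656 V = 0.448 mV.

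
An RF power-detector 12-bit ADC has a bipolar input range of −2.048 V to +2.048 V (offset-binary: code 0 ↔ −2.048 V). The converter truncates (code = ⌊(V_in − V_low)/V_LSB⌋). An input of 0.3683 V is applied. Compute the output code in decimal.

code 2416

LSB = 4.096 V / 4096 = 1.000 mV.
Input sits at 2416.300 steps above V_low.
So the output code is 2416.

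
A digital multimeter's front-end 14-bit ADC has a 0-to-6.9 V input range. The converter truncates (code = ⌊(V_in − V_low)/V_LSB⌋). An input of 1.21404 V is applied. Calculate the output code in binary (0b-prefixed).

Full-scale span = 6.9 V; LSB = 6.9/2^14 = 421.14 µV.
(V_in − V_low)/LSB = (1.21404 − 0) / 0.000421143 = 2882.729.
Floor → code 2882.
In binary (0b-prefixed): 0b101101000010.

code 0b101101000010 (decimal 2882)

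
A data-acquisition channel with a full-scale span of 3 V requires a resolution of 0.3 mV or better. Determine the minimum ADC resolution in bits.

14 bits

Number of steps required ≥ 3 V / 0.3 mV = 10000.00.
Need 2^N ≥ 10000.00; 2^13 = 8192, 2^14 = 16384.
Minimum N = 14.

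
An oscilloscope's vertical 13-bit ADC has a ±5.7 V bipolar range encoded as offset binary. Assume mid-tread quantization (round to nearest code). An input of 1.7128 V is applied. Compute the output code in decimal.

code 5327

Full-scale span = 11.4 V; LSB = 11.4/2^13 = 1.392 mV.
(1.7128 − (−5.7)) / 0.0013916 = 5326.812 LSBs.
So the output code is 5327.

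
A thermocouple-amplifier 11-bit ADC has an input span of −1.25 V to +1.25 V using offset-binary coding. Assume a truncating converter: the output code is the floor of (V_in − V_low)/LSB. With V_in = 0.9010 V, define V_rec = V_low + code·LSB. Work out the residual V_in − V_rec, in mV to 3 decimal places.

LSB = 2.5/2^11 = 1.221 mV.
Scaled input = 1762.0992 LSBs, so code = 1762.
Code 1762 maps back to (−1.25) + 1762×0.0012207 V = 0.90087891 V.
Error = 0.9010 − 0.90087891 = 0.000121094 V = 0.121 mV.

0.121 mV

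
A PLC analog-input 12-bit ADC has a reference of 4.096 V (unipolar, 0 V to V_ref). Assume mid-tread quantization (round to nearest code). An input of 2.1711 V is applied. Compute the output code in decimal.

LSB = 4.096 V / 4096 = 1.000 mV.
(2.1711 − 0) / 0.001 = 2171.100 LSBs.
Round → code 2171.

code 2171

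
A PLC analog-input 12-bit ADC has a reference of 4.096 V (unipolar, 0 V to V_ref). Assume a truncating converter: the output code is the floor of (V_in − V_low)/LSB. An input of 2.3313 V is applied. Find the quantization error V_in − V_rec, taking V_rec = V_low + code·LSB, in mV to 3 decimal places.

One LSB is 4.096 V / 4096 = 1.000 mV.
Scaled input = 2331.3000 LSBs, so code = 2331.
Code 2331 maps back to 0 + 2331×0.001 V = 2.331 V.
Difference: 0.0003 V → 0.300 mV.

0.300 mV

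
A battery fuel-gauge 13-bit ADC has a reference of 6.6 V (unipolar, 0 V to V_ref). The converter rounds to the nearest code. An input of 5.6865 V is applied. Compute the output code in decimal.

code 7058

LSB = 6.6 V / 8192 = 0.806 mV.
(5.6865 − 0) / 0.000805664 = 7058.153 LSBs.
So the output code is 7058.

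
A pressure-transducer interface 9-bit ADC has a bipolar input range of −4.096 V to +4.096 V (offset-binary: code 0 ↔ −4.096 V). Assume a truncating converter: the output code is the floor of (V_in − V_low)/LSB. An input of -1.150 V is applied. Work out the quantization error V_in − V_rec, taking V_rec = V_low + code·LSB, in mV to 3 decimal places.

Step size: 8.192 V ÷ 2^9 = 16.000 mV.
Scaled input = 184.1250 LSBs, so code = 184.
Reconstructed: -1.152 V.
Difference: 0.002 V → 2.000 mV.

2.000 mV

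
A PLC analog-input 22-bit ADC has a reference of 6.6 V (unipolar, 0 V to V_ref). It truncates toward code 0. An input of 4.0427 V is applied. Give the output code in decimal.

LSB = 6.6 V / 4194304 = 1.57 µV.
(4.0427 − 0) / 1.57356e-06 = 2569138.300 LSBs.
⌊·⌋(2569138.300) = 2569138.

code 2569138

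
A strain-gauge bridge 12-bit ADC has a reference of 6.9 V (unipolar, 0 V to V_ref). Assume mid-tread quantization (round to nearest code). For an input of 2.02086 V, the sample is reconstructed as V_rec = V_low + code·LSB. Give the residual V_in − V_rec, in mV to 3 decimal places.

-0.624 mV

One LSB is 6.9 V / 4096 = 1.685 mV.
(V_in − V_low)/LSB = (2.02086 − 0)/0.00168457 = 1199.6294 → code 1200 (round).
Code 1200 maps back to 0 + 1200×0.00168457 V = 2.0214844 V.
Error = 2.02086 − 2.0214844 = -0.000624375 V = -0.624 mV.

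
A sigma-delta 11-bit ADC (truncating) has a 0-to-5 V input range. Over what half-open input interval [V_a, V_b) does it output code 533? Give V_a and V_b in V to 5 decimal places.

[1.30127 V, 1.30371 V)

LSB = 5/2^11 = 2.441 mV.
V_a = V_low + 533·LSB = 1.30127 V; V_b = V_low + 534·LSB = 1.30371 V.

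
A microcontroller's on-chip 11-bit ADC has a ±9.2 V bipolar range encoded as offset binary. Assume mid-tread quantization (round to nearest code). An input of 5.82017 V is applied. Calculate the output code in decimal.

LSB = 18.4 V / 2048 = 8.984 mV.
(5.82017 − (−9.2)) / 0.00898437 = 1671.810 LSBs.
round(1671.810) = 1672.

code 1672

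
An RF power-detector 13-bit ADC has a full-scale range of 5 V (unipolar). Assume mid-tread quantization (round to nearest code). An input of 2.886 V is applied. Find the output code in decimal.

LSB = 5 V / 8192 = 0.610 mV.
Input sits at 4728.422 steps above V_low.
So the output code is 4728.

code 4728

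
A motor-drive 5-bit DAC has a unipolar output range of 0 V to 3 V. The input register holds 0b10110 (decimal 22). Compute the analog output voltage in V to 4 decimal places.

2.0625 V

LSB = 3 V / 2^5 = 93.750 mV.
Code 0b10110 = 22 decimal.
V_out = 0 + 22 × 0.09375 V = 2.0625 V.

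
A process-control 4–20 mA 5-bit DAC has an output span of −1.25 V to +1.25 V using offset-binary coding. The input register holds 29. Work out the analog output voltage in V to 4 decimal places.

1.0156 V

LSB = 2.5 V / 2^5 = 78.125 mV.
V_out = (−1.25) + 29 × 0.078125 V = 1.01562 V.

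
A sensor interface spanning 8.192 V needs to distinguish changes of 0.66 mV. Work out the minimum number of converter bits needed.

Number of steps required ≥ 8.192 V / 0.66 mV = 12412.12.
Need 2^N ≥ 12412.12; 2^13 = 8192, 2^14 = 16384.
Minimum N = 14.

14 bits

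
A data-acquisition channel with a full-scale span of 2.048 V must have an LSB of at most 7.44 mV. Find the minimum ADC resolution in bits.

Number of steps required ≥ 2.048 V / 7.44 mV = 275.27.
Need 2^N ≥ 275.27; 2^8 = 256, 2^9 = 512.
Minimum N = 9.

9 bits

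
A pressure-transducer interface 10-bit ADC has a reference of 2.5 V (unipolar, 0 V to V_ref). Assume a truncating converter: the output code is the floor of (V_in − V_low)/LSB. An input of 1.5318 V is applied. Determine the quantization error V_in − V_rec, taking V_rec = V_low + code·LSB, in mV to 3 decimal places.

1.038 mV

One LSB is 2.5 V / 1024 = 2.441 mV.
(1.5318 − 0)/0.00244141 = 627.4253; ⌊·⌋ gives code 627.
V_rec = 0 + 627·0.00244141 = 1.5307617 V.
Error = 1.5318 − 1.5307617 = 0.00103828 V = 1.038 mV.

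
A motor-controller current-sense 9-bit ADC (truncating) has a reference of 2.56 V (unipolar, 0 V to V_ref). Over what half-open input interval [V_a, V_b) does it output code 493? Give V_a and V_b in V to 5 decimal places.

LSB = 2.56/2^9 = 5.000 mV.
V_a = V_low + 493·LSB = 2.465 V; V_b = V_low + 494·LSB = 2.47 V.

[2.46500 V, 2.47000 V)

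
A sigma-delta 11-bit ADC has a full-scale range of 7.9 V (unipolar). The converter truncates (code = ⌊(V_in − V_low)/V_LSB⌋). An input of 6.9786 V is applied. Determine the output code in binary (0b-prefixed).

code 0b11100010001 (decimal 1809)

Full-scale span = 7.9 V; LSB = 7.9/2^11 = 3.857 mV.
Input sits at 1809.136 steps above V_low.
Floor → code 1809.
In binary (0b-prefixed): 0b11100010001.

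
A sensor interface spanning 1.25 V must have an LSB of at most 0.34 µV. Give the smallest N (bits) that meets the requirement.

22 bits

Number of steps required ≥ 1.25 V / 0.34 µV = 3676470.59.
Need 2^N ≥ 3676470.59; 2^21 = 2097152, 2^22 = 4194304.
Minimum N = 22.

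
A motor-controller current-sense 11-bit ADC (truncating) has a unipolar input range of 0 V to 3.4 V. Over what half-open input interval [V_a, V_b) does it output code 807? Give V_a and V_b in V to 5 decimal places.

[1.33975 V, 1.34141 V)

LSB = 3.4/2^11 = 1.660 mV.
V_a = V_low + 807·LSB = 1.33975 V; V_b = V_low + 808·LSB = 1.34141 V.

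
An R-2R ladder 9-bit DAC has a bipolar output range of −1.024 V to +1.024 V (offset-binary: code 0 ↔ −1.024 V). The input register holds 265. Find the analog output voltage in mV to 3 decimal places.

36.000 mV

LSB = 2.048 V / 2^9 = 4.000 mV.
V_out = (−1.024) + 265 × 0.004 V = 0.036 V.
= 36.000 mV.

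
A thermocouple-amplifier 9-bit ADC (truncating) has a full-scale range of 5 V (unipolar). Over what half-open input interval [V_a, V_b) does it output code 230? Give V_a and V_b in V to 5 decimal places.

[2.24609 V, 2.25586 V)

LSB = 5/2^9 = 9.766 mV.
V_a = V_low + 230·LSB = 2.24609 V; V_b = V_low + 231·LSB = 2.25586 V.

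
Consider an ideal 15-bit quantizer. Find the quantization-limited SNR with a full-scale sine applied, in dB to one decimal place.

92.1 dB

SNR ≈ 6.02·N + 1.76 dB = 6.02·15 + 1.76 = 92.06 dB.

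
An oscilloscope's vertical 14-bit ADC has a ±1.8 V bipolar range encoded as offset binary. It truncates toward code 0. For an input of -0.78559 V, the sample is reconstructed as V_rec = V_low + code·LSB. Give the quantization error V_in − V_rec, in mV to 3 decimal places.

0.152 mV

LSB = 3.6/2^14 = 219.73 µV.
(V_in − V_low)/LSB = (-0.78559 − (−1.8))/0.000219727 = 4616.6926 → code 4616 (floor).
V_rec = (−1.8) + 4616·0.000219727 = -0.78574219 V.
V_in − V_rec = 0.000152188 V = 0.152 mV.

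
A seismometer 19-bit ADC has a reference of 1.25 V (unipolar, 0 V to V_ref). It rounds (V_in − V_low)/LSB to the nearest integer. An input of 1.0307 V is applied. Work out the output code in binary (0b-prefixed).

code 0b1101001100010110011 (decimal 432307)

LSB = 1.25 V / 524288 = 2.38 µV.
(1.0307 − 0) / 2.38419e-06 = 432306.913 LSBs.
round(432306.913) = 432307.
In binary (0b-prefixed): 0b1101001100010110011.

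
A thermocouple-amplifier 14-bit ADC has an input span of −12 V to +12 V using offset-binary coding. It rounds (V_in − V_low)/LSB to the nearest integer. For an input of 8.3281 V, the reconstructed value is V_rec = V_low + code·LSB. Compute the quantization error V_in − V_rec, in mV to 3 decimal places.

Step size: 24 V ÷ 2^14 = 1.465 mV.
(8.3281 − (−12))/0.00146484 = 13877.3163; round gives code 13877.
V_rec = (−12) + 13877·0.00146484 = 8.3276367 V.
Error = 8.3281 − 8.3276367 = 0.000463281 V = 0.463 mV.

0.463 mV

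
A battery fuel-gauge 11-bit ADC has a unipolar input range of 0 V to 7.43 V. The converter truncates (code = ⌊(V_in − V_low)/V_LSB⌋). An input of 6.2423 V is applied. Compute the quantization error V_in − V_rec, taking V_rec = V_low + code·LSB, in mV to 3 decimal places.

LSB = 7.43/2^11 = 3.628 mV.
(V_in − V_low)/LSB = (6.2423 − 0)/0.00362793 = 1720.6232 → code 1720 (floor).
Reconstructed: 6.2400391 V.
Error = 6.2423 − 6.2400391 = 0.00226094 V = 2.261 mV.

2.261 mV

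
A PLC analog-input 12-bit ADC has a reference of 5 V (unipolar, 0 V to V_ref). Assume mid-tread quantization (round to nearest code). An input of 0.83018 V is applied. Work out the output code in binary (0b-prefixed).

LSB = 5 V / 4096 = 1.221 mV.
(V_in − V_low)/LSB = (0.83018 − 0) / 0.0012207 = 680.083.
Round → code 680.
In binary (0b-prefixed): 0b1010101000.

code 0b1010101000 (decimal 680)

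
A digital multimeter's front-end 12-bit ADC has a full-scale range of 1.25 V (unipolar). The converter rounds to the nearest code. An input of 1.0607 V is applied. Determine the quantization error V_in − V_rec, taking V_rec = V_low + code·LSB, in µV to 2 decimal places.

One LSB is 1.25 V / 4096 = 305.18 µV.
(V_in − V_low)/LSB = (1.0607 − 0)/0.000305176 = 3475.7018 → code 3476 (round).
Reconstructed: 1.060791 V.
V_in − V_rec = -9.10156e-05 V = -91.02 µV.

-91.02 µV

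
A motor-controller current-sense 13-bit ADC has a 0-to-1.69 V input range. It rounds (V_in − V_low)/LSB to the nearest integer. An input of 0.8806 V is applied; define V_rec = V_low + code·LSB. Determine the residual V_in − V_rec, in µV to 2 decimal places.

-89.70 µV

Step size: 1.69 V ÷ 2^13 = 206.30 µV.
(0.8806 − 0)/0.000206299 = 4268.5652; round gives code 4269.
Code 4269 maps back to 0 + 4269×0.000206299 V = 0.8806897 V.
Error = 0.8806 − 0.8806897 = -8.96973e-05 V = -89.70 µV.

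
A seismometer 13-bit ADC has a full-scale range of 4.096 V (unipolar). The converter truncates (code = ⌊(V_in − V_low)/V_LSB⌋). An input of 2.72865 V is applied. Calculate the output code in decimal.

code 5457

LSB = 4.096 V / 8192 = 0.500 mV.
Input sits at 5457.300 steps above V_low.
So the output code is 5457.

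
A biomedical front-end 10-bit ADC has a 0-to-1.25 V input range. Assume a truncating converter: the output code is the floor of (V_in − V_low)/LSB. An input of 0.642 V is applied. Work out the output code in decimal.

code 525

With 1024 levels over 1.25 V, one step is 1.221 mV.
(0.642 − 0) / 0.0012207 = 525.926 LSBs.
Floor → code 525.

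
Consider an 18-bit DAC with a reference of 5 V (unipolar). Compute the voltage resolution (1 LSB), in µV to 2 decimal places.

19.07 µV

Full-scale span = 5 V.
LSB = 5 / 2^18 = 5 / 262144 = 1.90735e-05 V = 19.07 µV.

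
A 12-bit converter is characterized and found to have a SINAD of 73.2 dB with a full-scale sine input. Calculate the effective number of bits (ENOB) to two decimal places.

ENOB = (SINAD − 1.76) / 6.02 = (73.2 − 1.76)/6.02 = 11.867.

11.87 bits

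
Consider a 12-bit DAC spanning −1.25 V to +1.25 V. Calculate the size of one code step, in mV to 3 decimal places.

Full-scale span = 2.5 V.
LSB = 2.5 / 2^12 = 2.5 / 4096 = 0.000610352 V = 0.610 mV.

0.610 mV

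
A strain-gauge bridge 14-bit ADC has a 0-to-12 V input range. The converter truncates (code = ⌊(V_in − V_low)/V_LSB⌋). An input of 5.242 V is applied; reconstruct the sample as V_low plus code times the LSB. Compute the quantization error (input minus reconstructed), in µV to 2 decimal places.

56.64 µV

One LSB is 12 V / 16384 = 0.732 mV.
(5.242 − 0)/0.000732422 = 7157.0773; ⌊·⌋ gives code 7157.
Reconstructed: 5.2419434 V.
V_in − V_rec = 5.66406e-05 V = 56.64 µV.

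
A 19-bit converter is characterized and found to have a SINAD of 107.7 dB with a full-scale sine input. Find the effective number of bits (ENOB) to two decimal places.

ENOB = (SINAD − 1.76) / 6.02 = (107.7 − 1.76)/6.02 = 17.598.

17.60 bits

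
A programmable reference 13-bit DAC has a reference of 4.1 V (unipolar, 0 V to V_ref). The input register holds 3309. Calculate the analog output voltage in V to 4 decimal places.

1.6561 V

LSB = 4.1 V / 2^13 = 0.500 mV.
V_out = 0 + 3309 × 0.000500488 V = 1.65612 V.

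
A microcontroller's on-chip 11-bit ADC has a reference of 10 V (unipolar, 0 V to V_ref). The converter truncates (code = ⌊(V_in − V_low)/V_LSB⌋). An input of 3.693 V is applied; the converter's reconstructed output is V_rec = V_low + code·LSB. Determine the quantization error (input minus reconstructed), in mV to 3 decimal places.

1.594 mV

LSB = 10/2^11 = 4.883 mV.
Scaled input = 756.3264 LSBs, so code = 756.
V_rec = 0 + 756·0.00488281 = 3.6914062 V.
Difference: 0.00159375 V → 1.594 mV.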